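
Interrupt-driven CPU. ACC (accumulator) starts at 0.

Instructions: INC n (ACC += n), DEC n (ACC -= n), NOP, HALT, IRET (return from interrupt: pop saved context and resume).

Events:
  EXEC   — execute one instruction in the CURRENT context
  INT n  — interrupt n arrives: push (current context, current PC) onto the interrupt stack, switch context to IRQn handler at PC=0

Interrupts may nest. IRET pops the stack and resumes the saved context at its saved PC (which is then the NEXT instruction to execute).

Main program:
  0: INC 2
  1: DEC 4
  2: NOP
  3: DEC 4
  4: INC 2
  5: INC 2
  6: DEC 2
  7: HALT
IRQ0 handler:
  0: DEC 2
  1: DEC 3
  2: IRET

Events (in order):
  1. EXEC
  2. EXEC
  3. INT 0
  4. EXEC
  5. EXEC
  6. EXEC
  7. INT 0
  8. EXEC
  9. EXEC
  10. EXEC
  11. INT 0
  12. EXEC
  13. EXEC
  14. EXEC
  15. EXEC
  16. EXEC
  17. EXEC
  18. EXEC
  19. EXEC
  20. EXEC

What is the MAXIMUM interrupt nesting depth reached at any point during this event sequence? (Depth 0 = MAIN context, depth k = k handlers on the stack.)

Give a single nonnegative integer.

Event 1 (EXEC): [MAIN] PC=0: INC 2 -> ACC=2 [depth=0]
Event 2 (EXEC): [MAIN] PC=1: DEC 4 -> ACC=-2 [depth=0]
Event 3 (INT 0): INT 0 arrives: push (MAIN, PC=2), enter IRQ0 at PC=0 (depth now 1) [depth=1]
Event 4 (EXEC): [IRQ0] PC=0: DEC 2 -> ACC=-4 [depth=1]
Event 5 (EXEC): [IRQ0] PC=1: DEC 3 -> ACC=-7 [depth=1]
Event 6 (EXEC): [IRQ0] PC=2: IRET -> resume MAIN at PC=2 (depth now 0) [depth=0]
Event 7 (INT 0): INT 0 arrives: push (MAIN, PC=2), enter IRQ0 at PC=0 (depth now 1) [depth=1]
Event 8 (EXEC): [IRQ0] PC=0: DEC 2 -> ACC=-9 [depth=1]
Event 9 (EXEC): [IRQ0] PC=1: DEC 3 -> ACC=-12 [depth=1]
Event 10 (EXEC): [IRQ0] PC=2: IRET -> resume MAIN at PC=2 (depth now 0) [depth=0]
Event 11 (INT 0): INT 0 arrives: push (MAIN, PC=2), enter IRQ0 at PC=0 (depth now 1) [depth=1]
Event 12 (EXEC): [IRQ0] PC=0: DEC 2 -> ACC=-14 [depth=1]
Event 13 (EXEC): [IRQ0] PC=1: DEC 3 -> ACC=-17 [depth=1]
Event 14 (EXEC): [IRQ0] PC=2: IRET -> resume MAIN at PC=2 (depth now 0) [depth=0]
Event 15 (EXEC): [MAIN] PC=2: NOP [depth=0]
Event 16 (EXEC): [MAIN] PC=3: DEC 4 -> ACC=-21 [depth=0]
Event 17 (EXEC): [MAIN] PC=4: INC 2 -> ACC=-19 [depth=0]
Event 18 (EXEC): [MAIN] PC=5: INC 2 -> ACC=-17 [depth=0]
Event 19 (EXEC): [MAIN] PC=6: DEC 2 -> ACC=-19 [depth=0]
Event 20 (EXEC): [MAIN] PC=7: HALT [depth=0]
Max depth observed: 1

Answer: 1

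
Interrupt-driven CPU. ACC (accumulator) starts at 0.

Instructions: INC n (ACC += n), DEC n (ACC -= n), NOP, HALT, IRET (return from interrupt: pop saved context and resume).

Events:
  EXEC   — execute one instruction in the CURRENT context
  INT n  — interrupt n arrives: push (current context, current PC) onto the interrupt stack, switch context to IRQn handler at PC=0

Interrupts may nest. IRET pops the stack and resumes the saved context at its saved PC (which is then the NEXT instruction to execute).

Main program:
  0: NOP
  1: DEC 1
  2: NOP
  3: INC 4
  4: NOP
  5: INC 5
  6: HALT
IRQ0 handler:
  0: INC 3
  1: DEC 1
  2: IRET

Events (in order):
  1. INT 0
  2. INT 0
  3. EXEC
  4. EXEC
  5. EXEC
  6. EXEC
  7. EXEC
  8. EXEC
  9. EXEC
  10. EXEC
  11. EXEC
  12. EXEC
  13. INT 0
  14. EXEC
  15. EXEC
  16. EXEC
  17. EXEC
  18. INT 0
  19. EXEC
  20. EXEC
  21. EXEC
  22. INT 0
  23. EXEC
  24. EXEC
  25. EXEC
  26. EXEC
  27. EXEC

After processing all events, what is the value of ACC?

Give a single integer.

Answer: 18

Derivation:
Event 1 (INT 0): INT 0 arrives: push (MAIN, PC=0), enter IRQ0 at PC=0 (depth now 1)
Event 2 (INT 0): INT 0 arrives: push (IRQ0, PC=0), enter IRQ0 at PC=0 (depth now 2)
Event 3 (EXEC): [IRQ0] PC=0: INC 3 -> ACC=3
Event 4 (EXEC): [IRQ0] PC=1: DEC 1 -> ACC=2
Event 5 (EXEC): [IRQ0] PC=2: IRET -> resume IRQ0 at PC=0 (depth now 1)
Event 6 (EXEC): [IRQ0] PC=0: INC 3 -> ACC=5
Event 7 (EXEC): [IRQ0] PC=1: DEC 1 -> ACC=4
Event 8 (EXEC): [IRQ0] PC=2: IRET -> resume MAIN at PC=0 (depth now 0)
Event 9 (EXEC): [MAIN] PC=0: NOP
Event 10 (EXEC): [MAIN] PC=1: DEC 1 -> ACC=3
Event 11 (EXEC): [MAIN] PC=2: NOP
Event 12 (EXEC): [MAIN] PC=3: INC 4 -> ACC=7
Event 13 (INT 0): INT 0 arrives: push (MAIN, PC=4), enter IRQ0 at PC=0 (depth now 1)
Event 14 (EXEC): [IRQ0] PC=0: INC 3 -> ACC=10
Event 15 (EXEC): [IRQ0] PC=1: DEC 1 -> ACC=9
Event 16 (EXEC): [IRQ0] PC=2: IRET -> resume MAIN at PC=4 (depth now 0)
Event 17 (EXEC): [MAIN] PC=4: NOP
Event 18 (INT 0): INT 0 arrives: push (MAIN, PC=5), enter IRQ0 at PC=0 (depth now 1)
Event 19 (EXEC): [IRQ0] PC=0: INC 3 -> ACC=12
Event 20 (EXEC): [IRQ0] PC=1: DEC 1 -> ACC=11
Event 21 (EXEC): [IRQ0] PC=2: IRET -> resume MAIN at PC=5 (depth now 0)
Event 22 (INT 0): INT 0 arrives: push (MAIN, PC=5), enter IRQ0 at PC=0 (depth now 1)
Event 23 (EXEC): [IRQ0] PC=0: INC 3 -> ACC=14
Event 24 (EXEC): [IRQ0] PC=1: DEC 1 -> ACC=13
Event 25 (EXEC): [IRQ0] PC=2: IRET -> resume MAIN at PC=5 (depth now 0)
Event 26 (EXEC): [MAIN] PC=5: INC 5 -> ACC=18
Event 27 (EXEC): [MAIN] PC=6: HALT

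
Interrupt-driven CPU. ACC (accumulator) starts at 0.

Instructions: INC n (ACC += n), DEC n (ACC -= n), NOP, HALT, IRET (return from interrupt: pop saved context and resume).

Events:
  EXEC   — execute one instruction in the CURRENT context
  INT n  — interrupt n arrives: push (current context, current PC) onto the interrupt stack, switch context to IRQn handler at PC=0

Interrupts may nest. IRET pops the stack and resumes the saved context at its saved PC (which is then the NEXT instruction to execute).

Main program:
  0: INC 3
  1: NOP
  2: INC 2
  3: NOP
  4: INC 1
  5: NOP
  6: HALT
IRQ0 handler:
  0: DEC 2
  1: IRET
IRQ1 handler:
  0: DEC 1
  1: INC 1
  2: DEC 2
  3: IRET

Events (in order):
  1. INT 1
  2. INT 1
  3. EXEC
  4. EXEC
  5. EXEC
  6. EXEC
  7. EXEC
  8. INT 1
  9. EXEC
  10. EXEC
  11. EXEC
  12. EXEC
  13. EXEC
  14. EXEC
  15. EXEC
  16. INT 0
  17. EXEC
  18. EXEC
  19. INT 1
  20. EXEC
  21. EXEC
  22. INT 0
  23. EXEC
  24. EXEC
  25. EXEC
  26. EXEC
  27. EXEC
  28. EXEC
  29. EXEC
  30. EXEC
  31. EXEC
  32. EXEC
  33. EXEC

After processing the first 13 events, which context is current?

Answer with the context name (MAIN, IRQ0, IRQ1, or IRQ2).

Answer: IRQ1

Derivation:
Event 1 (INT 1): INT 1 arrives: push (MAIN, PC=0), enter IRQ1 at PC=0 (depth now 1)
Event 2 (INT 1): INT 1 arrives: push (IRQ1, PC=0), enter IRQ1 at PC=0 (depth now 2)
Event 3 (EXEC): [IRQ1] PC=0: DEC 1 -> ACC=-1
Event 4 (EXEC): [IRQ1] PC=1: INC 1 -> ACC=0
Event 5 (EXEC): [IRQ1] PC=2: DEC 2 -> ACC=-2
Event 6 (EXEC): [IRQ1] PC=3: IRET -> resume IRQ1 at PC=0 (depth now 1)
Event 7 (EXEC): [IRQ1] PC=0: DEC 1 -> ACC=-3
Event 8 (INT 1): INT 1 arrives: push (IRQ1, PC=1), enter IRQ1 at PC=0 (depth now 2)
Event 9 (EXEC): [IRQ1] PC=0: DEC 1 -> ACC=-4
Event 10 (EXEC): [IRQ1] PC=1: INC 1 -> ACC=-3
Event 11 (EXEC): [IRQ1] PC=2: DEC 2 -> ACC=-5
Event 12 (EXEC): [IRQ1] PC=3: IRET -> resume IRQ1 at PC=1 (depth now 1)
Event 13 (EXEC): [IRQ1] PC=1: INC 1 -> ACC=-4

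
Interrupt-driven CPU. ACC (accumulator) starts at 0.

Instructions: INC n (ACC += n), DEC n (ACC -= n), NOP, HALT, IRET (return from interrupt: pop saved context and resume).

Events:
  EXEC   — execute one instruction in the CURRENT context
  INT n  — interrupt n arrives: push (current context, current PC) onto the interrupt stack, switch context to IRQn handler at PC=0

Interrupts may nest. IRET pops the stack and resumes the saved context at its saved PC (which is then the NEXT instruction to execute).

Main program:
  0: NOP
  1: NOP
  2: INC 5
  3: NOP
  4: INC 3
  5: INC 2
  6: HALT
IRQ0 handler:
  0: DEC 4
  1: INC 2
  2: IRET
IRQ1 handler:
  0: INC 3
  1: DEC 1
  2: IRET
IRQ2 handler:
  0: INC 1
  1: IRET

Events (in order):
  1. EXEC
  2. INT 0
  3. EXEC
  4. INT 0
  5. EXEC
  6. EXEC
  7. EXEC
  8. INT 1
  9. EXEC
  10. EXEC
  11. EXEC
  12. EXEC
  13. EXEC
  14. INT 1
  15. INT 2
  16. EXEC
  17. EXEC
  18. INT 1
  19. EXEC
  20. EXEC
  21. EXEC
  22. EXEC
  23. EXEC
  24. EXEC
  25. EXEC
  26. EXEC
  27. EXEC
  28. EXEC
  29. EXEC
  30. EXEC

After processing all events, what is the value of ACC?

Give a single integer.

Answer: 13

Derivation:
Event 1 (EXEC): [MAIN] PC=0: NOP
Event 2 (INT 0): INT 0 arrives: push (MAIN, PC=1), enter IRQ0 at PC=0 (depth now 1)
Event 3 (EXEC): [IRQ0] PC=0: DEC 4 -> ACC=-4
Event 4 (INT 0): INT 0 arrives: push (IRQ0, PC=1), enter IRQ0 at PC=0 (depth now 2)
Event 5 (EXEC): [IRQ0] PC=0: DEC 4 -> ACC=-8
Event 6 (EXEC): [IRQ0] PC=1: INC 2 -> ACC=-6
Event 7 (EXEC): [IRQ0] PC=2: IRET -> resume IRQ0 at PC=1 (depth now 1)
Event 8 (INT 1): INT 1 arrives: push (IRQ0, PC=1), enter IRQ1 at PC=0 (depth now 2)
Event 9 (EXEC): [IRQ1] PC=0: INC 3 -> ACC=-3
Event 10 (EXEC): [IRQ1] PC=1: DEC 1 -> ACC=-4
Event 11 (EXEC): [IRQ1] PC=2: IRET -> resume IRQ0 at PC=1 (depth now 1)
Event 12 (EXEC): [IRQ0] PC=1: INC 2 -> ACC=-2
Event 13 (EXEC): [IRQ0] PC=2: IRET -> resume MAIN at PC=1 (depth now 0)
Event 14 (INT 1): INT 1 arrives: push (MAIN, PC=1), enter IRQ1 at PC=0 (depth now 1)
Event 15 (INT 2): INT 2 arrives: push (IRQ1, PC=0), enter IRQ2 at PC=0 (depth now 2)
Event 16 (EXEC): [IRQ2] PC=0: INC 1 -> ACC=-1
Event 17 (EXEC): [IRQ2] PC=1: IRET -> resume IRQ1 at PC=0 (depth now 1)
Event 18 (INT 1): INT 1 arrives: push (IRQ1, PC=0), enter IRQ1 at PC=0 (depth now 2)
Event 19 (EXEC): [IRQ1] PC=0: INC 3 -> ACC=2
Event 20 (EXEC): [IRQ1] PC=1: DEC 1 -> ACC=1
Event 21 (EXEC): [IRQ1] PC=2: IRET -> resume IRQ1 at PC=0 (depth now 1)
Event 22 (EXEC): [IRQ1] PC=0: INC 3 -> ACC=4
Event 23 (EXEC): [IRQ1] PC=1: DEC 1 -> ACC=3
Event 24 (EXEC): [IRQ1] PC=2: IRET -> resume MAIN at PC=1 (depth now 0)
Event 25 (EXEC): [MAIN] PC=1: NOP
Event 26 (EXEC): [MAIN] PC=2: INC 5 -> ACC=8
Event 27 (EXEC): [MAIN] PC=3: NOP
Event 28 (EXEC): [MAIN] PC=4: INC 3 -> ACC=11
Event 29 (EXEC): [MAIN] PC=5: INC 2 -> ACC=13
Event 30 (EXEC): [MAIN] PC=6: HALT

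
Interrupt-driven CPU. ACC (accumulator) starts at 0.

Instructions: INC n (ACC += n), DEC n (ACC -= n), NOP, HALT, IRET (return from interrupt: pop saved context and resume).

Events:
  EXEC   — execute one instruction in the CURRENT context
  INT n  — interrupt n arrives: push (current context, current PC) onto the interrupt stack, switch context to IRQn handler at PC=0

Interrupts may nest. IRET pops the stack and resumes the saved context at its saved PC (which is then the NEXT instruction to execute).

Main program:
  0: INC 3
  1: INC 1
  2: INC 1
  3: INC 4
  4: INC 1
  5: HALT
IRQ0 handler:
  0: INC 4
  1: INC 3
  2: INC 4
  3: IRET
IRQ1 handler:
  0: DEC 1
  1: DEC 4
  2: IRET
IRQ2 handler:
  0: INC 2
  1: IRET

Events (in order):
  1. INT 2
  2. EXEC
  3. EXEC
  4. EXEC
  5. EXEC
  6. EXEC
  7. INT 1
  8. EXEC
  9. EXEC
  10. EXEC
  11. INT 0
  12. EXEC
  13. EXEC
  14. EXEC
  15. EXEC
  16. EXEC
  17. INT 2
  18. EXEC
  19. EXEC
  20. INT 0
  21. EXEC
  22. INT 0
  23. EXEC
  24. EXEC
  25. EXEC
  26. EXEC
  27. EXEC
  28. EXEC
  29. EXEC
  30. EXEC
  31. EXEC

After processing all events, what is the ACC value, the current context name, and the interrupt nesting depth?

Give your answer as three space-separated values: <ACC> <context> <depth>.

Event 1 (INT 2): INT 2 arrives: push (MAIN, PC=0), enter IRQ2 at PC=0 (depth now 1)
Event 2 (EXEC): [IRQ2] PC=0: INC 2 -> ACC=2
Event 3 (EXEC): [IRQ2] PC=1: IRET -> resume MAIN at PC=0 (depth now 0)
Event 4 (EXEC): [MAIN] PC=0: INC 3 -> ACC=5
Event 5 (EXEC): [MAIN] PC=1: INC 1 -> ACC=6
Event 6 (EXEC): [MAIN] PC=2: INC 1 -> ACC=7
Event 7 (INT 1): INT 1 arrives: push (MAIN, PC=3), enter IRQ1 at PC=0 (depth now 1)
Event 8 (EXEC): [IRQ1] PC=0: DEC 1 -> ACC=6
Event 9 (EXEC): [IRQ1] PC=1: DEC 4 -> ACC=2
Event 10 (EXEC): [IRQ1] PC=2: IRET -> resume MAIN at PC=3 (depth now 0)
Event 11 (INT 0): INT 0 arrives: push (MAIN, PC=3), enter IRQ0 at PC=0 (depth now 1)
Event 12 (EXEC): [IRQ0] PC=0: INC 4 -> ACC=6
Event 13 (EXEC): [IRQ0] PC=1: INC 3 -> ACC=9
Event 14 (EXEC): [IRQ0] PC=2: INC 4 -> ACC=13
Event 15 (EXEC): [IRQ0] PC=3: IRET -> resume MAIN at PC=3 (depth now 0)
Event 16 (EXEC): [MAIN] PC=3: INC 4 -> ACC=17
Event 17 (INT 2): INT 2 arrives: push (MAIN, PC=4), enter IRQ2 at PC=0 (depth now 1)
Event 18 (EXEC): [IRQ2] PC=0: INC 2 -> ACC=19
Event 19 (EXEC): [IRQ2] PC=1: IRET -> resume MAIN at PC=4 (depth now 0)
Event 20 (INT 0): INT 0 arrives: push (MAIN, PC=4), enter IRQ0 at PC=0 (depth now 1)
Event 21 (EXEC): [IRQ0] PC=0: INC 4 -> ACC=23
Event 22 (INT 0): INT 0 arrives: push (IRQ0, PC=1), enter IRQ0 at PC=0 (depth now 2)
Event 23 (EXEC): [IRQ0] PC=0: INC 4 -> ACC=27
Event 24 (EXEC): [IRQ0] PC=1: INC 3 -> ACC=30
Event 25 (EXEC): [IRQ0] PC=2: INC 4 -> ACC=34
Event 26 (EXEC): [IRQ0] PC=3: IRET -> resume IRQ0 at PC=1 (depth now 1)
Event 27 (EXEC): [IRQ0] PC=1: INC 3 -> ACC=37
Event 28 (EXEC): [IRQ0] PC=2: INC 4 -> ACC=41
Event 29 (EXEC): [IRQ0] PC=3: IRET -> resume MAIN at PC=4 (depth now 0)
Event 30 (EXEC): [MAIN] PC=4: INC 1 -> ACC=42
Event 31 (EXEC): [MAIN] PC=5: HALT

Answer: 42 MAIN 0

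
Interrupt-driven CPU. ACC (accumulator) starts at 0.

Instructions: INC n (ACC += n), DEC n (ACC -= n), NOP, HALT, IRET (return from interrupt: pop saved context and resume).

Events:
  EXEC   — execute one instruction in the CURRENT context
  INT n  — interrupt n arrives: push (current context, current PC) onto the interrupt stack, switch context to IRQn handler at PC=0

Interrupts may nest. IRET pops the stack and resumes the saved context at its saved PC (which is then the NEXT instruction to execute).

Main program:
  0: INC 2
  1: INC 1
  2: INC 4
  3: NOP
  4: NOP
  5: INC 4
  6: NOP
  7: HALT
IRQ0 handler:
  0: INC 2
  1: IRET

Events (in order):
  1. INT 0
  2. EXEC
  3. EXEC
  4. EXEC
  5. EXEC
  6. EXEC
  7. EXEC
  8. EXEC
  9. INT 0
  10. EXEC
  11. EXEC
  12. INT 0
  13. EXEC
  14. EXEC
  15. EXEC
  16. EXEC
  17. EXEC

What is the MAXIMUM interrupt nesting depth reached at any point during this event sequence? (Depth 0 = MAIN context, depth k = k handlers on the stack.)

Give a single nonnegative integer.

Answer: 1

Derivation:
Event 1 (INT 0): INT 0 arrives: push (MAIN, PC=0), enter IRQ0 at PC=0 (depth now 1) [depth=1]
Event 2 (EXEC): [IRQ0] PC=0: INC 2 -> ACC=2 [depth=1]
Event 3 (EXEC): [IRQ0] PC=1: IRET -> resume MAIN at PC=0 (depth now 0) [depth=0]
Event 4 (EXEC): [MAIN] PC=0: INC 2 -> ACC=4 [depth=0]
Event 5 (EXEC): [MAIN] PC=1: INC 1 -> ACC=5 [depth=0]
Event 6 (EXEC): [MAIN] PC=2: INC 4 -> ACC=9 [depth=0]
Event 7 (EXEC): [MAIN] PC=3: NOP [depth=0]
Event 8 (EXEC): [MAIN] PC=4: NOP [depth=0]
Event 9 (INT 0): INT 0 arrives: push (MAIN, PC=5), enter IRQ0 at PC=0 (depth now 1) [depth=1]
Event 10 (EXEC): [IRQ0] PC=0: INC 2 -> ACC=11 [depth=1]
Event 11 (EXEC): [IRQ0] PC=1: IRET -> resume MAIN at PC=5 (depth now 0) [depth=0]
Event 12 (INT 0): INT 0 arrives: push (MAIN, PC=5), enter IRQ0 at PC=0 (depth now 1) [depth=1]
Event 13 (EXEC): [IRQ0] PC=0: INC 2 -> ACC=13 [depth=1]
Event 14 (EXEC): [IRQ0] PC=1: IRET -> resume MAIN at PC=5 (depth now 0) [depth=0]
Event 15 (EXEC): [MAIN] PC=5: INC 4 -> ACC=17 [depth=0]
Event 16 (EXEC): [MAIN] PC=6: NOP [depth=0]
Event 17 (EXEC): [MAIN] PC=7: HALT [depth=0]
Max depth observed: 1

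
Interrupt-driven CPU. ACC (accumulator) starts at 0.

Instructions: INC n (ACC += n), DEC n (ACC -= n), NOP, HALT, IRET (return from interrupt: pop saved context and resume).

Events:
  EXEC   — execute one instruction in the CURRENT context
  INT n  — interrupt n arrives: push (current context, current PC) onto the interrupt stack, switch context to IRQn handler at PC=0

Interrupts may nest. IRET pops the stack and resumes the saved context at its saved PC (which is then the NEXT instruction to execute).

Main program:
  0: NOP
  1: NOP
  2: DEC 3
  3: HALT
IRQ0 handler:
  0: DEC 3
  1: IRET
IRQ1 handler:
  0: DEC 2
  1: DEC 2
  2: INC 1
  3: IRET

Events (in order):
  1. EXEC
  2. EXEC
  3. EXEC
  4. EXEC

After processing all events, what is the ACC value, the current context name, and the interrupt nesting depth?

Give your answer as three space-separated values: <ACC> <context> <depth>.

Answer: -3 MAIN 0

Derivation:
Event 1 (EXEC): [MAIN] PC=0: NOP
Event 2 (EXEC): [MAIN] PC=1: NOP
Event 3 (EXEC): [MAIN] PC=2: DEC 3 -> ACC=-3
Event 4 (EXEC): [MAIN] PC=3: HALT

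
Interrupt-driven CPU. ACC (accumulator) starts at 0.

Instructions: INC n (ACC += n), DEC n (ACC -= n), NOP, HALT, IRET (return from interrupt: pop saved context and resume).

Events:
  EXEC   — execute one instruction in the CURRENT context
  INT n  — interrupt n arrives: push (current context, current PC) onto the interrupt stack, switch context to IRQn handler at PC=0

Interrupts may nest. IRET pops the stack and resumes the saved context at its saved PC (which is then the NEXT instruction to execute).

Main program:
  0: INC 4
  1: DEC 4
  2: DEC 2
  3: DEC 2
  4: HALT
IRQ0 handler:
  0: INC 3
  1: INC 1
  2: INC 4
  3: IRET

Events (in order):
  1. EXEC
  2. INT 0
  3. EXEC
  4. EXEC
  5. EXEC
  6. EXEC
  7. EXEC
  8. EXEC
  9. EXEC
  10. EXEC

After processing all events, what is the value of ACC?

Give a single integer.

Answer: 4

Derivation:
Event 1 (EXEC): [MAIN] PC=0: INC 4 -> ACC=4
Event 2 (INT 0): INT 0 arrives: push (MAIN, PC=1), enter IRQ0 at PC=0 (depth now 1)
Event 3 (EXEC): [IRQ0] PC=0: INC 3 -> ACC=7
Event 4 (EXEC): [IRQ0] PC=1: INC 1 -> ACC=8
Event 5 (EXEC): [IRQ0] PC=2: INC 4 -> ACC=12
Event 6 (EXEC): [IRQ0] PC=3: IRET -> resume MAIN at PC=1 (depth now 0)
Event 7 (EXEC): [MAIN] PC=1: DEC 4 -> ACC=8
Event 8 (EXEC): [MAIN] PC=2: DEC 2 -> ACC=6
Event 9 (EXEC): [MAIN] PC=3: DEC 2 -> ACC=4
Event 10 (EXEC): [MAIN] PC=4: HALT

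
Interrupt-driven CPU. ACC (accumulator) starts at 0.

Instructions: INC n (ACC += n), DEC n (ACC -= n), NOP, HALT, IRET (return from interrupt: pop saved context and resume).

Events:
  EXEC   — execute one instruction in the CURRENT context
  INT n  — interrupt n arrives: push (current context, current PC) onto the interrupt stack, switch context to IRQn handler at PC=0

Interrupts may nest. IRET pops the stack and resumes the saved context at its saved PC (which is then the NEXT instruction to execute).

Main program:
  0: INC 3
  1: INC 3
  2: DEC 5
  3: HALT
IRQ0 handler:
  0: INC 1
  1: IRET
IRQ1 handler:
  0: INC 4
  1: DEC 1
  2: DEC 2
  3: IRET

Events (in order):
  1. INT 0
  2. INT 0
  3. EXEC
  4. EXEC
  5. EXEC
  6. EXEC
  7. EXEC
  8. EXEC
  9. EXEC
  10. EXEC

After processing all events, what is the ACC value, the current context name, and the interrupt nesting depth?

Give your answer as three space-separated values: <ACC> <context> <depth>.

Event 1 (INT 0): INT 0 arrives: push (MAIN, PC=0), enter IRQ0 at PC=0 (depth now 1)
Event 2 (INT 0): INT 0 arrives: push (IRQ0, PC=0), enter IRQ0 at PC=0 (depth now 2)
Event 3 (EXEC): [IRQ0] PC=0: INC 1 -> ACC=1
Event 4 (EXEC): [IRQ0] PC=1: IRET -> resume IRQ0 at PC=0 (depth now 1)
Event 5 (EXEC): [IRQ0] PC=0: INC 1 -> ACC=2
Event 6 (EXEC): [IRQ0] PC=1: IRET -> resume MAIN at PC=0 (depth now 0)
Event 7 (EXEC): [MAIN] PC=0: INC 3 -> ACC=5
Event 8 (EXEC): [MAIN] PC=1: INC 3 -> ACC=8
Event 9 (EXEC): [MAIN] PC=2: DEC 5 -> ACC=3
Event 10 (EXEC): [MAIN] PC=3: HALT

Answer: 3 MAIN 0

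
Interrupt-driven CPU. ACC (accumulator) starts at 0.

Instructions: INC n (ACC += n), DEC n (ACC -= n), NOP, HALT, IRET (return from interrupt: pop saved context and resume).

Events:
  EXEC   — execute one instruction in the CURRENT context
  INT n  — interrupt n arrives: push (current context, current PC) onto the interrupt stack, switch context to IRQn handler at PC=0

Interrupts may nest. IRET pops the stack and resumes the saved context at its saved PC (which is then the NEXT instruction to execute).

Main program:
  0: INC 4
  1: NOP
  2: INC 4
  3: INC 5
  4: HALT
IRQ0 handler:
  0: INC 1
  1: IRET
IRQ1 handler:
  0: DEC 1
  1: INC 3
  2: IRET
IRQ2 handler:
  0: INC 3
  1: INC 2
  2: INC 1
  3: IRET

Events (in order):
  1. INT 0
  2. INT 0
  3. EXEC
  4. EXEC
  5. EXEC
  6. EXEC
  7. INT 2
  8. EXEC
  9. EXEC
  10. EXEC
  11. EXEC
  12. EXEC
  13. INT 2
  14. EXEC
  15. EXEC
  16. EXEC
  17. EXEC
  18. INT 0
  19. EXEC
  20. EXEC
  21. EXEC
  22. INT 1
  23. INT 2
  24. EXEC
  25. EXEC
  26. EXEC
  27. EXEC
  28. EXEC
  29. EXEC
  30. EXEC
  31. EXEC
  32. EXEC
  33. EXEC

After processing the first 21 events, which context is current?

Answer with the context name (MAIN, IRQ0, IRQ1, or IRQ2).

Event 1 (INT 0): INT 0 arrives: push (MAIN, PC=0), enter IRQ0 at PC=0 (depth now 1)
Event 2 (INT 0): INT 0 arrives: push (IRQ0, PC=0), enter IRQ0 at PC=0 (depth now 2)
Event 3 (EXEC): [IRQ0] PC=0: INC 1 -> ACC=1
Event 4 (EXEC): [IRQ0] PC=1: IRET -> resume IRQ0 at PC=0 (depth now 1)
Event 5 (EXEC): [IRQ0] PC=0: INC 1 -> ACC=2
Event 6 (EXEC): [IRQ0] PC=1: IRET -> resume MAIN at PC=0 (depth now 0)
Event 7 (INT 2): INT 2 arrives: push (MAIN, PC=0), enter IRQ2 at PC=0 (depth now 1)
Event 8 (EXEC): [IRQ2] PC=0: INC 3 -> ACC=5
Event 9 (EXEC): [IRQ2] PC=1: INC 2 -> ACC=7
Event 10 (EXEC): [IRQ2] PC=2: INC 1 -> ACC=8
Event 11 (EXEC): [IRQ2] PC=3: IRET -> resume MAIN at PC=0 (depth now 0)
Event 12 (EXEC): [MAIN] PC=0: INC 4 -> ACC=12
Event 13 (INT 2): INT 2 arrives: push (MAIN, PC=1), enter IRQ2 at PC=0 (depth now 1)
Event 14 (EXEC): [IRQ2] PC=0: INC 3 -> ACC=15
Event 15 (EXEC): [IRQ2] PC=1: INC 2 -> ACC=17
Event 16 (EXEC): [IRQ2] PC=2: INC 1 -> ACC=18
Event 17 (EXEC): [IRQ2] PC=3: IRET -> resume MAIN at PC=1 (depth now 0)
Event 18 (INT 0): INT 0 arrives: push (MAIN, PC=1), enter IRQ0 at PC=0 (depth now 1)
Event 19 (EXEC): [IRQ0] PC=0: INC 1 -> ACC=19
Event 20 (EXEC): [IRQ0] PC=1: IRET -> resume MAIN at PC=1 (depth now 0)
Event 21 (EXEC): [MAIN] PC=1: NOP

Answer: MAIN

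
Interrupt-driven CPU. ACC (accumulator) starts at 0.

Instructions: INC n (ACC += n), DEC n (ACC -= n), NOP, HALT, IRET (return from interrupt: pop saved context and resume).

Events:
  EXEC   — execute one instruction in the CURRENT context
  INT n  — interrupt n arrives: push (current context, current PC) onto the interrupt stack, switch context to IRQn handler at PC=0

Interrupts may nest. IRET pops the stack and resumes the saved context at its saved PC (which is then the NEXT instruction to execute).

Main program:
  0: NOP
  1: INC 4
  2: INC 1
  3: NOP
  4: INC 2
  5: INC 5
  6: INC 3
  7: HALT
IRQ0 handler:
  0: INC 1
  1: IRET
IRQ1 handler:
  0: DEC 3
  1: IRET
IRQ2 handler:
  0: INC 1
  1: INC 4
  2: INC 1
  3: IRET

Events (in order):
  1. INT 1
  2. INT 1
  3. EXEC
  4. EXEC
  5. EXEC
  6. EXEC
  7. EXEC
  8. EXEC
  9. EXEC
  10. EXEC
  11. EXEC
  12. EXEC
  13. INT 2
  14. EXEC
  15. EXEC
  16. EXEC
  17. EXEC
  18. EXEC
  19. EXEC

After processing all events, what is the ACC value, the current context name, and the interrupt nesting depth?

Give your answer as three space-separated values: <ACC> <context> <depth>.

Event 1 (INT 1): INT 1 arrives: push (MAIN, PC=0), enter IRQ1 at PC=0 (depth now 1)
Event 2 (INT 1): INT 1 arrives: push (IRQ1, PC=0), enter IRQ1 at PC=0 (depth now 2)
Event 3 (EXEC): [IRQ1] PC=0: DEC 3 -> ACC=-3
Event 4 (EXEC): [IRQ1] PC=1: IRET -> resume IRQ1 at PC=0 (depth now 1)
Event 5 (EXEC): [IRQ1] PC=0: DEC 3 -> ACC=-6
Event 6 (EXEC): [IRQ1] PC=1: IRET -> resume MAIN at PC=0 (depth now 0)
Event 7 (EXEC): [MAIN] PC=0: NOP
Event 8 (EXEC): [MAIN] PC=1: INC 4 -> ACC=-2
Event 9 (EXEC): [MAIN] PC=2: INC 1 -> ACC=-1
Event 10 (EXEC): [MAIN] PC=3: NOP
Event 11 (EXEC): [MAIN] PC=4: INC 2 -> ACC=1
Event 12 (EXEC): [MAIN] PC=5: INC 5 -> ACC=6
Event 13 (INT 2): INT 2 arrives: push (MAIN, PC=6), enter IRQ2 at PC=0 (depth now 1)
Event 14 (EXEC): [IRQ2] PC=0: INC 1 -> ACC=7
Event 15 (EXEC): [IRQ2] PC=1: INC 4 -> ACC=11
Event 16 (EXEC): [IRQ2] PC=2: INC 1 -> ACC=12
Event 17 (EXEC): [IRQ2] PC=3: IRET -> resume MAIN at PC=6 (depth now 0)
Event 18 (EXEC): [MAIN] PC=6: INC 3 -> ACC=15
Event 19 (EXEC): [MAIN] PC=7: HALT

Answer: 15 MAIN 0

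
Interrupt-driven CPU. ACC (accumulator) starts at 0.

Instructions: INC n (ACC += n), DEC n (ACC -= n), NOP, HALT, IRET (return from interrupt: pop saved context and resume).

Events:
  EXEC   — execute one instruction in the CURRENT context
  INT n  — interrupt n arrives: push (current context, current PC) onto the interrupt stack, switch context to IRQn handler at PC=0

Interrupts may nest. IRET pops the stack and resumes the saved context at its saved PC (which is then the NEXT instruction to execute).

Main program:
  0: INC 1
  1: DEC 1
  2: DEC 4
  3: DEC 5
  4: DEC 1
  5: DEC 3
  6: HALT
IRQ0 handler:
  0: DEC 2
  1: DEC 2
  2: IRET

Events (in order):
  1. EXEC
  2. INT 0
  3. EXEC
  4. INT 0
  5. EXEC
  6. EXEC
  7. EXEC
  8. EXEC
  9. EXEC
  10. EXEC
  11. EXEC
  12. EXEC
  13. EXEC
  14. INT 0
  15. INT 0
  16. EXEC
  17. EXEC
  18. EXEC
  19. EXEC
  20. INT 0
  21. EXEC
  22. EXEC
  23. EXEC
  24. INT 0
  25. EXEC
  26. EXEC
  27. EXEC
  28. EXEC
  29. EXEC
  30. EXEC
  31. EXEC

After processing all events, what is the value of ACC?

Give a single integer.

Event 1 (EXEC): [MAIN] PC=0: INC 1 -> ACC=1
Event 2 (INT 0): INT 0 arrives: push (MAIN, PC=1), enter IRQ0 at PC=0 (depth now 1)
Event 3 (EXEC): [IRQ0] PC=0: DEC 2 -> ACC=-1
Event 4 (INT 0): INT 0 arrives: push (IRQ0, PC=1), enter IRQ0 at PC=0 (depth now 2)
Event 5 (EXEC): [IRQ0] PC=0: DEC 2 -> ACC=-3
Event 6 (EXEC): [IRQ0] PC=1: DEC 2 -> ACC=-5
Event 7 (EXEC): [IRQ0] PC=2: IRET -> resume IRQ0 at PC=1 (depth now 1)
Event 8 (EXEC): [IRQ0] PC=1: DEC 2 -> ACC=-7
Event 9 (EXEC): [IRQ0] PC=2: IRET -> resume MAIN at PC=1 (depth now 0)
Event 10 (EXEC): [MAIN] PC=1: DEC 1 -> ACC=-8
Event 11 (EXEC): [MAIN] PC=2: DEC 4 -> ACC=-12
Event 12 (EXEC): [MAIN] PC=3: DEC 5 -> ACC=-17
Event 13 (EXEC): [MAIN] PC=4: DEC 1 -> ACC=-18
Event 14 (INT 0): INT 0 arrives: push (MAIN, PC=5), enter IRQ0 at PC=0 (depth now 1)
Event 15 (INT 0): INT 0 arrives: push (IRQ0, PC=0), enter IRQ0 at PC=0 (depth now 2)
Event 16 (EXEC): [IRQ0] PC=0: DEC 2 -> ACC=-20
Event 17 (EXEC): [IRQ0] PC=1: DEC 2 -> ACC=-22
Event 18 (EXEC): [IRQ0] PC=2: IRET -> resume IRQ0 at PC=0 (depth now 1)
Event 19 (EXEC): [IRQ0] PC=0: DEC 2 -> ACC=-24
Event 20 (INT 0): INT 0 arrives: push (IRQ0, PC=1), enter IRQ0 at PC=0 (depth now 2)
Event 21 (EXEC): [IRQ0] PC=0: DEC 2 -> ACC=-26
Event 22 (EXEC): [IRQ0] PC=1: DEC 2 -> ACC=-28
Event 23 (EXEC): [IRQ0] PC=2: IRET -> resume IRQ0 at PC=1 (depth now 1)
Event 24 (INT 0): INT 0 arrives: push (IRQ0, PC=1), enter IRQ0 at PC=0 (depth now 2)
Event 25 (EXEC): [IRQ0] PC=0: DEC 2 -> ACC=-30
Event 26 (EXEC): [IRQ0] PC=1: DEC 2 -> ACC=-32
Event 27 (EXEC): [IRQ0] PC=2: IRET -> resume IRQ0 at PC=1 (depth now 1)
Event 28 (EXEC): [IRQ0] PC=1: DEC 2 -> ACC=-34
Event 29 (EXEC): [IRQ0] PC=2: IRET -> resume MAIN at PC=5 (depth now 0)
Event 30 (EXEC): [MAIN] PC=5: DEC 3 -> ACC=-37
Event 31 (EXEC): [MAIN] PC=6: HALT

Answer: -37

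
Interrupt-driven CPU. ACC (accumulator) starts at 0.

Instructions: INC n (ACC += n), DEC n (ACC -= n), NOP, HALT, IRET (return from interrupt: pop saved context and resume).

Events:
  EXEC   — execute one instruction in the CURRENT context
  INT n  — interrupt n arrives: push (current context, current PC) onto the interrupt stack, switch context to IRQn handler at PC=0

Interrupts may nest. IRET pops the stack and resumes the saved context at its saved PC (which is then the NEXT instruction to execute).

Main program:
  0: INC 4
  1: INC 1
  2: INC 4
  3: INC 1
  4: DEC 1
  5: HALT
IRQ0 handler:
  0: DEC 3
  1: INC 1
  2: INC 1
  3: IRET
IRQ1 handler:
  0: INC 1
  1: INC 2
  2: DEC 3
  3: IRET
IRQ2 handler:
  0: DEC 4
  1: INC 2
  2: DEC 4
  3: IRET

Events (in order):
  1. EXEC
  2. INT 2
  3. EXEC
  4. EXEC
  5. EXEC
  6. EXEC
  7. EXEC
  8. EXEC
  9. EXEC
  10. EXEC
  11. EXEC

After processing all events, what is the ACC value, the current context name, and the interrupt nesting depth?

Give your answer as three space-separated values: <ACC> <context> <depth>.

Event 1 (EXEC): [MAIN] PC=0: INC 4 -> ACC=4
Event 2 (INT 2): INT 2 arrives: push (MAIN, PC=1), enter IRQ2 at PC=0 (depth now 1)
Event 3 (EXEC): [IRQ2] PC=0: DEC 4 -> ACC=0
Event 4 (EXEC): [IRQ2] PC=1: INC 2 -> ACC=2
Event 5 (EXEC): [IRQ2] PC=2: DEC 4 -> ACC=-2
Event 6 (EXEC): [IRQ2] PC=3: IRET -> resume MAIN at PC=1 (depth now 0)
Event 7 (EXEC): [MAIN] PC=1: INC 1 -> ACC=-1
Event 8 (EXEC): [MAIN] PC=2: INC 4 -> ACC=3
Event 9 (EXEC): [MAIN] PC=3: INC 1 -> ACC=4
Event 10 (EXEC): [MAIN] PC=4: DEC 1 -> ACC=3
Event 11 (EXEC): [MAIN] PC=5: HALT

Answer: 3 MAIN 0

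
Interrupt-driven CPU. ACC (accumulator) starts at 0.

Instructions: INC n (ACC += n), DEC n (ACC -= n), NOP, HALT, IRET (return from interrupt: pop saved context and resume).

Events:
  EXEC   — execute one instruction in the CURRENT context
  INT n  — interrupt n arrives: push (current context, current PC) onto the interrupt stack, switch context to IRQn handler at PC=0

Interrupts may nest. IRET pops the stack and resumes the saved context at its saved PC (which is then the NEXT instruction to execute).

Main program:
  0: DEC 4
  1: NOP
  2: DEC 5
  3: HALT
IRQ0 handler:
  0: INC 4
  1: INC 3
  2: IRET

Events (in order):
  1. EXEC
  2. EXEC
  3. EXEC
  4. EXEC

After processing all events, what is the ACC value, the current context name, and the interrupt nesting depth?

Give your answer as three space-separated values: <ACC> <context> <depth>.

Event 1 (EXEC): [MAIN] PC=0: DEC 4 -> ACC=-4
Event 2 (EXEC): [MAIN] PC=1: NOP
Event 3 (EXEC): [MAIN] PC=2: DEC 5 -> ACC=-9
Event 4 (EXEC): [MAIN] PC=3: HALT

Answer: -9 MAIN 0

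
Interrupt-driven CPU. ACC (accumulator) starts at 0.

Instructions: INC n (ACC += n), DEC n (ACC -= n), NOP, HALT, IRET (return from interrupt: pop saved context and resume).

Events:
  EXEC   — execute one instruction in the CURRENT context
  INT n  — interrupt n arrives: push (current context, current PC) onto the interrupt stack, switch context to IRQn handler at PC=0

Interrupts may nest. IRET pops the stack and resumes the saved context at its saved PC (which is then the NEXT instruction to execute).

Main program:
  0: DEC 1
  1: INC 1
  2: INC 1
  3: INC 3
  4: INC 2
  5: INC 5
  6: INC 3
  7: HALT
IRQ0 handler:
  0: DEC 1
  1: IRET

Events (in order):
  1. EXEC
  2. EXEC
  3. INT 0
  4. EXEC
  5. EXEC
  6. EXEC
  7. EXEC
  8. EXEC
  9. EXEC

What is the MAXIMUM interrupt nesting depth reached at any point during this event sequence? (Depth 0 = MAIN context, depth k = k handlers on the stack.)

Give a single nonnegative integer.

Answer: 1

Derivation:
Event 1 (EXEC): [MAIN] PC=0: DEC 1 -> ACC=-1 [depth=0]
Event 2 (EXEC): [MAIN] PC=1: INC 1 -> ACC=0 [depth=0]
Event 3 (INT 0): INT 0 arrives: push (MAIN, PC=2), enter IRQ0 at PC=0 (depth now 1) [depth=1]
Event 4 (EXEC): [IRQ0] PC=0: DEC 1 -> ACC=-1 [depth=1]
Event 5 (EXEC): [IRQ0] PC=1: IRET -> resume MAIN at PC=2 (depth now 0) [depth=0]
Event 6 (EXEC): [MAIN] PC=2: INC 1 -> ACC=0 [depth=0]
Event 7 (EXEC): [MAIN] PC=3: INC 3 -> ACC=3 [depth=0]
Event 8 (EXEC): [MAIN] PC=4: INC 2 -> ACC=5 [depth=0]
Event 9 (EXEC): [MAIN] PC=5: INC 5 -> ACC=10 [depth=0]
Max depth observed: 1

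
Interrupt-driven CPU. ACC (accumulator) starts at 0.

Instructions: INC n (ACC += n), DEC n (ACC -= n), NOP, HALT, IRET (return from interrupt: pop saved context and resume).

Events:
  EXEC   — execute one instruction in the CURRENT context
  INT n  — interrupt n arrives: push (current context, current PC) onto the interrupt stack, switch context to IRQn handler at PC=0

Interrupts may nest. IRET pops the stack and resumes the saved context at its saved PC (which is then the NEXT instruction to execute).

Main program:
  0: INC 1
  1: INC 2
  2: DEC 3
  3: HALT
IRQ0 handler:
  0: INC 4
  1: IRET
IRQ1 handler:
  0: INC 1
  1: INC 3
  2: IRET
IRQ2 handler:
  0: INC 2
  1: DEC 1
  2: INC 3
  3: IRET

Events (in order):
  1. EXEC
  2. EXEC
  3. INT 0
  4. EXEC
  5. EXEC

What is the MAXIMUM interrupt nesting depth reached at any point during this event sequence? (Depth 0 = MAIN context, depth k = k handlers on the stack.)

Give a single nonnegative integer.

Event 1 (EXEC): [MAIN] PC=0: INC 1 -> ACC=1 [depth=0]
Event 2 (EXEC): [MAIN] PC=1: INC 2 -> ACC=3 [depth=0]
Event 3 (INT 0): INT 0 arrives: push (MAIN, PC=2), enter IRQ0 at PC=0 (depth now 1) [depth=1]
Event 4 (EXEC): [IRQ0] PC=0: INC 4 -> ACC=7 [depth=1]
Event 5 (EXEC): [IRQ0] PC=1: IRET -> resume MAIN at PC=2 (depth now 0) [depth=0]
Max depth observed: 1

Answer: 1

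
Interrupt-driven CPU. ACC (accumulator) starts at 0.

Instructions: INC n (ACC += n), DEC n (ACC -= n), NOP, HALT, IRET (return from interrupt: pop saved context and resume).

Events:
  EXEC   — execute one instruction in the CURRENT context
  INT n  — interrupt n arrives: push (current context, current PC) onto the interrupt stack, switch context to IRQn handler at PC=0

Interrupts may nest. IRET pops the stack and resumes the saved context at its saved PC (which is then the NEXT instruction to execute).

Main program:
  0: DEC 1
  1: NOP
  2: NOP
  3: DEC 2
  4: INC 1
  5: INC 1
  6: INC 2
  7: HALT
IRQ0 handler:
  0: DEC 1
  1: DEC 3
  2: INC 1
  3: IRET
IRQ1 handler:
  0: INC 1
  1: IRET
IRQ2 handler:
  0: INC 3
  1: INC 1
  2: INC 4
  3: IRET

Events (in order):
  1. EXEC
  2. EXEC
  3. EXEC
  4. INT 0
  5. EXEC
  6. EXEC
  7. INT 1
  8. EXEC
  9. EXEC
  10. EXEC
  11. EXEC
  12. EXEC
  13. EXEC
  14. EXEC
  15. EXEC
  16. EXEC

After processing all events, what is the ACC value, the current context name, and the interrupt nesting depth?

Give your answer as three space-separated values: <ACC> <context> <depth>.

Answer: -1 MAIN 0

Derivation:
Event 1 (EXEC): [MAIN] PC=0: DEC 1 -> ACC=-1
Event 2 (EXEC): [MAIN] PC=1: NOP
Event 3 (EXEC): [MAIN] PC=2: NOP
Event 4 (INT 0): INT 0 arrives: push (MAIN, PC=3), enter IRQ0 at PC=0 (depth now 1)
Event 5 (EXEC): [IRQ0] PC=0: DEC 1 -> ACC=-2
Event 6 (EXEC): [IRQ0] PC=1: DEC 3 -> ACC=-5
Event 7 (INT 1): INT 1 arrives: push (IRQ0, PC=2), enter IRQ1 at PC=0 (depth now 2)
Event 8 (EXEC): [IRQ1] PC=0: INC 1 -> ACC=-4
Event 9 (EXEC): [IRQ1] PC=1: IRET -> resume IRQ0 at PC=2 (depth now 1)
Event 10 (EXEC): [IRQ0] PC=2: INC 1 -> ACC=-3
Event 11 (EXEC): [IRQ0] PC=3: IRET -> resume MAIN at PC=3 (depth now 0)
Event 12 (EXEC): [MAIN] PC=3: DEC 2 -> ACC=-5
Event 13 (EXEC): [MAIN] PC=4: INC 1 -> ACC=-4
Event 14 (EXEC): [MAIN] PC=5: INC 1 -> ACC=-3
Event 15 (EXEC): [MAIN] PC=6: INC 2 -> ACC=-1
Event 16 (EXEC): [MAIN] PC=7: HALT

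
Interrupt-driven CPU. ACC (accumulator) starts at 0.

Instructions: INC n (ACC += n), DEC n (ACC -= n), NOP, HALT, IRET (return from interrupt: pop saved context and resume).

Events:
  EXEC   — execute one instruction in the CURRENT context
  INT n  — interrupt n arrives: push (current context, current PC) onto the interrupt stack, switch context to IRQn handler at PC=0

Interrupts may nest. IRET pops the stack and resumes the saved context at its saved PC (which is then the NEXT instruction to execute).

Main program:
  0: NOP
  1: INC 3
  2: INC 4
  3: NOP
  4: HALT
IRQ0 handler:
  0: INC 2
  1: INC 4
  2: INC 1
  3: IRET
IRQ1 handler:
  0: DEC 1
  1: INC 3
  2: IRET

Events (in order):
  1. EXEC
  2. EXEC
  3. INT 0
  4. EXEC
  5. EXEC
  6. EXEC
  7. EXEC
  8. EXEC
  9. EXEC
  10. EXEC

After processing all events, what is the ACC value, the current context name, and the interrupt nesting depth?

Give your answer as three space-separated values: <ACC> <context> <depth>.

Event 1 (EXEC): [MAIN] PC=0: NOP
Event 2 (EXEC): [MAIN] PC=1: INC 3 -> ACC=3
Event 3 (INT 0): INT 0 arrives: push (MAIN, PC=2), enter IRQ0 at PC=0 (depth now 1)
Event 4 (EXEC): [IRQ0] PC=0: INC 2 -> ACC=5
Event 5 (EXEC): [IRQ0] PC=1: INC 4 -> ACC=9
Event 6 (EXEC): [IRQ0] PC=2: INC 1 -> ACC=10
Event 7 (EXEC): [IRQ0] PC=3: IRET -> resume MAIN at PC=2 (depth now 0)
Event 8 (EXEC): [MAIN] PC=2: INC 4 -> ACC=14
Event 9 (EXEC): [MAIN] PC=3: NOP
Event 10 (EXEC): [MAIN] PC=4: HALT

Answer: 14 MAIN 0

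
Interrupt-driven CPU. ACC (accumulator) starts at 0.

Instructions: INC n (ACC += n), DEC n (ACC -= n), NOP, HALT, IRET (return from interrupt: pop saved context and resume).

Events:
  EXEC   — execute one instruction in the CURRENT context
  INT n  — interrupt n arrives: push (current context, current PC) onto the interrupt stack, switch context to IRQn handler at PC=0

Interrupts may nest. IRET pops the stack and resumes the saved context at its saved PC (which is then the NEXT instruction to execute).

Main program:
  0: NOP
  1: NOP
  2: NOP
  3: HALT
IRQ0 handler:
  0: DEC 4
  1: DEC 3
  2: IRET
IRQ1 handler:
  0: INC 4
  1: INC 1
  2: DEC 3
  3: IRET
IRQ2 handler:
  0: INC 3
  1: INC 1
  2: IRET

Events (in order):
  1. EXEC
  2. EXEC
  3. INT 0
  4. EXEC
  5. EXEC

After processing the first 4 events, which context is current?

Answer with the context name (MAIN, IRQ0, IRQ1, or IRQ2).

Answer: IRQ0

Derivation:
Event 1 (EXEC): [MAIN] PC=0: NOP
Event 2 (EXEC): [MAIN] PC=1: NOP
Event 3 (INT 0): INT 0 arrives: push (MAIN, PC=2), enter IRQ0 at PC=0 (depth now 1)
Event 4 (EXEC): [IRQ0] PC=0: DEC 4 -> ACC=-4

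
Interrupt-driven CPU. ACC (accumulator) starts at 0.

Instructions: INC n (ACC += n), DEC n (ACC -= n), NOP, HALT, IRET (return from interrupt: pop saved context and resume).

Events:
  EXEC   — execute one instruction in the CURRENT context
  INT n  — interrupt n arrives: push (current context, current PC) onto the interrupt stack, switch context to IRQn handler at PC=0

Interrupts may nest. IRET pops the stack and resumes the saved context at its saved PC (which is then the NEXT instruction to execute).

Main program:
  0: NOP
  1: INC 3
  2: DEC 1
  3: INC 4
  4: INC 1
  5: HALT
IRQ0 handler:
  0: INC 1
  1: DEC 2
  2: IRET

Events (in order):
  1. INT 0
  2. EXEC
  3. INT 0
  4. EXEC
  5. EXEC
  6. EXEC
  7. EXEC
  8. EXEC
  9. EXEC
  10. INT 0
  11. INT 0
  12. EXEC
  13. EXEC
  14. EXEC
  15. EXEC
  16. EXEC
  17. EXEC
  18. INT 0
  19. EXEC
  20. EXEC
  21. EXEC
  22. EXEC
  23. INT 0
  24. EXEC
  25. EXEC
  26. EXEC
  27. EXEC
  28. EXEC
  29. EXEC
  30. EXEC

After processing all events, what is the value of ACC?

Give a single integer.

Answer: 1

Derivation:
Event 1 (INT 0): INT 0 arrives: push (MAIN, PC=0), enter IRQ0 at PC=0 (depth now 1)
Event 2 (EXEC): [IRQ0] PC=0: INC 1 -> ACC=1
Event 3 (INT 0): INT 0 arrives: push (IRQ0, PC=1), enter IRQ0 at PC=0 (depth now 2)
Event 4 (EXEC): [IRQ0] PC=0: INC 1 -> ACC=2
Event 5 (EXEC): [IRQ0] PC=1: DEC 2 -> ACC=0
Event 6 (EXEC): [IRQ0] PC=2: IRET -> resume IRQ0 at PC=1 (depth now 1)
Event 7 (EXEC): [IRQ0] PC=1: DEC 2 -> ACC=-2
Event 8 (EXEC): [IRQ0] PC=2: IRET -> resume MAIN at PC=0 (depth now 0)
Event 9 (EXEC): [MAIN] PC=0: NOP
Event 10 (INT 0): INT 0 arrives: push (MAIN, PC=1), enter IRQ0 at PC=0 (depth now 1)
Event 11 (INT 0): INT 0 arrives: push (IRQ0, PC=0), enter IRQ0 at PC=0 (depth now 2)
Event 12 (EXEC): [IRQ0] PC=0: INC 1 -> ACC=-1
Event 13 (EXEC): [IRQ0] PC=1: DEC 2 -> ACC=-3
Event 14 (EXEC): [IRQ0] PC=2: IRET -> resume IRQ0 at PC=0 (depth now 1)
Event 15 (EXEC): [IRQ0] PC=0: INC 1 -> ACC=-2
Event 16 (EXEC): [IRQ0] PC=1: DEC 2 -> ACC=-4
Event 17 (EXEC): [IRQ0] PC=2: IRET -> resume MAIN at PC=1 (depth now 0)
Event 18 (INT 0): INT 0 arrives: push (MAIN, PC=1), enter IRQ0 at PC=0 (depth now 1)
Event 19 (EXEC): [IRQ0] PC=0: INC 1 -> ACC=-3
Event 20 (EXEC): [IRQ0] PC=1: DEC 2 -> ACC=-5
Event 21 (EXEC): [IRQ0] PC=2: IRET -> resume MAIN at PC=1 (depth now 0)
Event 22 (EXEC): [MAIN] PC=1: INC 3 -> ACC=-2
Event 23 (INT 0): INT 0 arrives: push (MAIN, PC=2), enter IRQ0 at PC=0 (depth now 1)
Event 24 (EXEC): [IRQ0] PC=0: INC 1 -> ACC=-1
Event 25 (EXEC): [IRQ0] PC=1: DEC 2 -> ACC=-3
Event 26 (EXEC): [IRQ0] PC=2: IRET -> resume MAIN at PC=2 (depth now 0)
Event 27 (EXEC): [MAIN] PC=2: DEC 1 -> ACC=-4
Event 28 (EXEC): [MAIN] PC=3: INC 4 -> ACC=0
Event 29 (EXEC): [MAIN] PC=4: INC 1 -> ACC=1
Event 30 (EXEC): [MAIN] PC=5: HALT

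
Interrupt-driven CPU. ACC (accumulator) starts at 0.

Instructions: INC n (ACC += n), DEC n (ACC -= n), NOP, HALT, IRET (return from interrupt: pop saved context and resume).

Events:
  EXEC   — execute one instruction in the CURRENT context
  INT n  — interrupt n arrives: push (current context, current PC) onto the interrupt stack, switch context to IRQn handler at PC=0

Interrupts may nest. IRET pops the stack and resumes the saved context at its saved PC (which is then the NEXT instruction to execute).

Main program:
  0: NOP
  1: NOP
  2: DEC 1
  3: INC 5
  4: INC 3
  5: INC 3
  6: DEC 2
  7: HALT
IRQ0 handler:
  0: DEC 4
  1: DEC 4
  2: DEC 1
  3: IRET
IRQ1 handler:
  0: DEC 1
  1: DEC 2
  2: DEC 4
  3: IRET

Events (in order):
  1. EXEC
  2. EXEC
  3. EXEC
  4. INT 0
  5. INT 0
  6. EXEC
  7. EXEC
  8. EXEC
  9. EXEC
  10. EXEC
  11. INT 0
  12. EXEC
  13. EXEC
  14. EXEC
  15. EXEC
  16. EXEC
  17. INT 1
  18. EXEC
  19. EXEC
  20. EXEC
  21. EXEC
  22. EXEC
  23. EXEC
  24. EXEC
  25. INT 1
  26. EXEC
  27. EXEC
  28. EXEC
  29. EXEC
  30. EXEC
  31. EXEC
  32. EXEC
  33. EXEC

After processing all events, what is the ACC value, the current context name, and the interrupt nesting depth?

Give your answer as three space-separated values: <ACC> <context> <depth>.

Answer: -33 MAIN 0

Derivation:
Event 1 (EXEC): [MAIN] PC=0: NOP
Event 2 (EXEC): [MAIN] PC=1: NOP
Event 3 (EXEC): [MAIN] PC=2: DEC 1 -> ACC=-1
Event 4 (INT 0): INT 0 arrives: push (MAIN, PC=3), enter IRQ0 at PC=0 (depth now 1)
Event 5 (INT 0): INT 0 arrives: push (IRQ0, PC=0), enter IRQ0 at PC=0 (depth now 2)
Event 6 (EXEC): [IRQ0] PC=0: DEC 4 -> ACC=-5
Event 7 (EXEC): [IRQ0] PC=1: DEC 4 -> ACC=-9
Event 8 (EXEC): [IRQ0] PC=2: DEC 1 -> ACC=-10
Event 9 (EXEC): [IRQ0] PC=3: IRET -> resume IRQ0 at PC=0 (depth now 1)
Event 10 (EXEC): [IRQ0] PC=0: DEC 4 -> ACC=-14
Event 11 (INT 0): INT 0 arrives: push (IRQ0, PC=1), enter IRQ0 at PC=0 (depth now 2)
Event 12 (EXEC): [IRQ0] PC=0: DEC 4 -> ACC=-18
Event 13 (EXEC): [IRQ0] PC=1: DEC 4 -> ACC=-22
Event 14 (EXEC): [IRQ0] PC=2: DEC 1 -> ACC=-23
Event 15 (EXEC): [IRQ0] PC=3: IRET -> resume IRQ0 at PC=1 (depth now 1)
Event 16 (EXEC): [IRQ0] PC=1: DEC 4 -> ACC=-27
Event 17 (INT 1): INT 1 arrives: push (IRQ0, PC=2), enter IRQ1 at PC=0 (depth now 2)
Event 18 (EXEC): [IRQ1] PC=0: DEC 1 -> ACC=-28
Event 19 (EXEC): [IRQ1] PC=1: DEC 2 -> ACC=-30
Event 20 (EXEC): [IRQ1] PC=2: DEC 4 -> ACC=-34
Event 21 (EXEC): [IRQ1] PC=3: IRET -> resume IRQ0 at PC=2 (depth now 1)
Event 22 (EXEC): [IRQ0] PC=2: DEC 1 -> ACC=-35
Event 23 (EXEC): [IRQ0] PC=3: IRET -> resume MAIN at PC=3 (depth now 0)
Event 24 (EXEC): [MAIN] PC=3: INC 5 -> ACC=-30
Event 25 (INT 1): INT 1 arrives: push (MAIN, PC=4), enter IRQ1 at PC=0 (depth now 1)
Event 26 (EXEC): [IRQ1] PC=0: DEC 1 -> ACC=-31
Event 27 (EXEC): [IRQ1] PC=1: DEC 2 -> ACC=-33
Event 28 (EXEC): [IRQ1] PC=2: DEC 4 -> ACC=-37
Event 29 (EXEC): [IRQ1] PC=3: IRET -> resume MAIN at PC=4 (depth now 0)
Event 30 (EXEC): [MAIN] PC=4: INC 3 -> ACC=-34
Event 31 (EXEC): [MAIN] PC=5: INC 3 -> ACC=-31
Event 32 (EXEC): [MAIN] PC=6: DEC 2 -> ACC=-33
Event 33 (EXEC): [MAIN] PC=7: HALT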